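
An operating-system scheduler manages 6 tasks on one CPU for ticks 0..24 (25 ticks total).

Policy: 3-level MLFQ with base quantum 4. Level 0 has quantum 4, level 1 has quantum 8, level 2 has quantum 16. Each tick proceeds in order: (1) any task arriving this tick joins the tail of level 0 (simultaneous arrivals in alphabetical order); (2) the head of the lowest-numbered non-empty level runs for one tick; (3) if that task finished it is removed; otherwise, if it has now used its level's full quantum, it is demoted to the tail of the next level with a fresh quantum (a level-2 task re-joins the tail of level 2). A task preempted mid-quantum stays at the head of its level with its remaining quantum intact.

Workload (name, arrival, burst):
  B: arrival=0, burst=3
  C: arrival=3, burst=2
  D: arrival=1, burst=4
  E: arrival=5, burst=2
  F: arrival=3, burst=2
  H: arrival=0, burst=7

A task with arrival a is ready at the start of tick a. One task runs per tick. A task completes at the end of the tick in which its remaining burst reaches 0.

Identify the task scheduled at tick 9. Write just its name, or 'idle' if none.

running at tick 9 = D

t=0: L0/L1/L2 = BH/-/- → run B
t=1: L0/L1/L2 = BHD/-/- → run B
t=2: L0/L1/L2 = BHD/-/- → run B
t=3: L0/L1/L2 = HDCF/-/- → run H
t=4: L0/L1/L2 = HDCF/-/- → run H
t=5: L0/L1/L2 = HDCFE/-/- → run H
t=6: L0/L1/L2 = HDCFE/-/- → run H
t=7: L0/L1/L2 = DCFE/H/- → run D
t=8: L0/L1/L2 = DCFE/H/- → run D
t=9: L0/L1/L2 = DCFE/H/- → run D
t=10: L0/L1/L2 = DCFE/H/- → run D
t=11: L0/L1/L2 = CFE/H/- → run C
t=12: L0/L1/L2 = CFE/H/- → run C
t=13: L0/L1/L2 = FE/H/- → run F
t=14: L0/L1/L2 = FE/H/- → run F
t=15: L0/L1/L2 = E/H/- → run E
t=16: L0/L1/L2 = E/H/- → run E
t=17: L0/L1/L2 = -/H/- → run H
t=18: L0/L1/L2 = -/H/- → run H
t=19: L0/L1/L2 = -/H/- → run H
t=20: (idle)
t=21: (idle)
t=22: (idle)
t=23: (idle)
t=24: (idle)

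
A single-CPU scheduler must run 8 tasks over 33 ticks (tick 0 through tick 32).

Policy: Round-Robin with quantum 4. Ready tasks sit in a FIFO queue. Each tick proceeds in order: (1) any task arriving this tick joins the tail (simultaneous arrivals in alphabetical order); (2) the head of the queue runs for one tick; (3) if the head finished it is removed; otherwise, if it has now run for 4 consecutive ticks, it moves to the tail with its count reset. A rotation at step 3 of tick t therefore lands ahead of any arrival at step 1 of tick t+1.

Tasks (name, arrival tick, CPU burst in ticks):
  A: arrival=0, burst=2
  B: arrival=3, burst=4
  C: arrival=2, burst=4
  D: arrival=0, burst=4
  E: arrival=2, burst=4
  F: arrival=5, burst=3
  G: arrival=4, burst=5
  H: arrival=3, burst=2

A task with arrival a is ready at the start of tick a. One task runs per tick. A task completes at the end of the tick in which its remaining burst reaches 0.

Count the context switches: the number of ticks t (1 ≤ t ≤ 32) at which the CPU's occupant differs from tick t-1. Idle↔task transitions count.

t=0: queue=[A,D] q_used=0 → run A
t=1: queue=[A,D] q_used=1 → run A
t=2: queue=[D,C,E] q_used=0 → run D
t=3: queue=[D,C,E,B,H] q_used=1 → run D
t=4: queue=[D,C,E,B,H,G] q_used=2 → run D
t=5: queue=[D,C,E,B,H,G,F] q_used=3 → run D
t=6: queue=[C,E,B,H,G,F] q_used=0 → run C
t=7: queue=[C,E,B,H,G,F] q_used=1 → run C
t=8: queue=[C,E,B,H,G,F] q_used=2 → run C
t=9: queue=[C,E,B,H,G,F] q_used=3 → run C
t=10: queue=[E,B,H,G,F] q_used=0 → run E
t=11: queue=[E,B,H,G,F] q_used=1 → run E
t=12: queue=[E,B,H,G,F] q_used=2 → run E
t=13: queue=[E,B,H,G,F] q_used=3 → run E
t=14: queue=[B,H,G,F] q_used=0 → run B
t=15: queue=[B,H,G,F] q_used=1 → run B
t=16: queue=[B,H,G,F] q_used=2 → run B
t=17: queue=[B,H,G,F] q_used=3 → run B
t=18: queue=[H,G,F] q_used=0 → run H
t=19: queue=[H,G,F] q_used=1 → run H
t=20: queue=[G,F] q_used=0 → run G
t=21: queue=[G,F] q_used=1 → run G
t=22: queue=[G,F] q_used=2 → run G
t=23: queue=[G,F] q_used=3 → run G
t=24: queue=[F,G] q_used=0 → run F
t=25: queue=[F,G] q_used=1 → run F
t=26: queue=[F,G] q_used=2 → run F
t=27: queue=[G] q_used=0 → run G
t=28: (idle)
t=29: (idle)
t=30: (idle)
t=31: (idle)
t=32: (idle)

context switches = 9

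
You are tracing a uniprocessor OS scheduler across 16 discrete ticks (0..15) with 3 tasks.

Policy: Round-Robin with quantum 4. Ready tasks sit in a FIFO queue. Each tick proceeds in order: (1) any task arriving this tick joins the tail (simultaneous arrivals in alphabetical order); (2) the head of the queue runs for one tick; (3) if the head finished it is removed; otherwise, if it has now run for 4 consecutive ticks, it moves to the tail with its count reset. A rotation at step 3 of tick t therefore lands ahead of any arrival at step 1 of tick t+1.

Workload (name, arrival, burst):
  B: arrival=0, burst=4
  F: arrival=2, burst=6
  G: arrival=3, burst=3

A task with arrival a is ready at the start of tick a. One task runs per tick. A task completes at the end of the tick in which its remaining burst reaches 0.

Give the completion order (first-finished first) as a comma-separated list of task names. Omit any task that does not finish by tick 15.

completion order = B, G, F

t=0: queue=[B] q_used=0 → run B
t=1: queue=[B] q_used=1 → run B
t=2: queue=[B,F] q_used=2 → run B
t=3: queue=[B,F,G] q_used=3 → run B
t=4: queue=[F,G] q_used=0 → run F
t=5: queue=[F,G] q_used=1 → run F
t=6: queue=[F,G] q_used=2 → run F
t=7: queue=[F,G] q_used=3 → run F
t=8: queue=[G,F] q_used=0 → run G
t=9: queue=[G,F] q_used=1 → run G
t=10: queue=[G,F] q_used=2 → run G
t=11: queue=[F] q_used=0 → run F
t=12: queue=[F] q_used=1 → run F
t=13: (idle)
t=14: (idle)
t=15: (idle)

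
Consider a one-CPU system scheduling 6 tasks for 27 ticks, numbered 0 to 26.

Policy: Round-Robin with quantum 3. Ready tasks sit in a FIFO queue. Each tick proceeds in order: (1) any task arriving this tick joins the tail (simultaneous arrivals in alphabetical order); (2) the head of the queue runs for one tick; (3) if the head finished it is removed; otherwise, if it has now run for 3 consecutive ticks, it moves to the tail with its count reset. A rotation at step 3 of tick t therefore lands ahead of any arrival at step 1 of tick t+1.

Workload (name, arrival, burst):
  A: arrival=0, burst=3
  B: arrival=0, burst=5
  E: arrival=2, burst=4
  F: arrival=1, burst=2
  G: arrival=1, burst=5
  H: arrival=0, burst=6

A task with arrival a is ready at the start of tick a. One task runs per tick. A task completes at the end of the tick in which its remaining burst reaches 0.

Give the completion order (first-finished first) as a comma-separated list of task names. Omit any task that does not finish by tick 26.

completion order = A, F, B, H, G, E

t=0: queue=[A,B,H] q_used=0 → run A
t=1: queue=[A,B,H,F,G] q_used=1 → run A
t=2: queue=[A,B,H,F,G,E] q_used=2 → run A
t=3: queue=[B,H,F,G,E] q_used=0 → run B
t=4: queue=[B,H,F,G,E] q_used=1 → run B
t=5: queue=[B,H,F,G,E] q_used=2 → run B
t=6: queue=[H,F,G,E,B] q_used=0 → run H
t=7: queue=[H,F,G,E,B] q_used=1 → run H
t=8: queue=[H,F,G,E,B] q_used=2 → run H
t=9: queue=[F,G,E,B,H] q_used=0 → run F
t=10: queue=[F,G,E,B,H] q_used=1 → run F
t=11: queue=[G,E,B,H] q_used=0 → run G
t=12: queue=[G,E,B,H] q_used=1 → run G
t=13: queue=[G,E,B,H] q_used=2 → run G
t=14: queue=[E,B,H,G] q_used=0 → run E
t=15: queue=[E,B,H,G] q_used=1 → run E
t=16: queue=[E,B,H,G] q_used=2 → run E
t=17: queue=[B,H,G,E] q_used=0 → run B
t=18: queue=[B,H,G,E] q_used=1 → run B
t=19: queue=[H,G,E] q_used=0 → run H
t=20: queue=[H,G,E] q_used=1 → run H
t=21: queue=[H,G,E] q_used=2 → run H
t=22: queue=[G,E] q_used=0 → run G
t=23: queue=[G,E] q_used=1 → run G
t=24: queue=[E] q_used=0 → run E
t=25: (idle)
t=26: (idle)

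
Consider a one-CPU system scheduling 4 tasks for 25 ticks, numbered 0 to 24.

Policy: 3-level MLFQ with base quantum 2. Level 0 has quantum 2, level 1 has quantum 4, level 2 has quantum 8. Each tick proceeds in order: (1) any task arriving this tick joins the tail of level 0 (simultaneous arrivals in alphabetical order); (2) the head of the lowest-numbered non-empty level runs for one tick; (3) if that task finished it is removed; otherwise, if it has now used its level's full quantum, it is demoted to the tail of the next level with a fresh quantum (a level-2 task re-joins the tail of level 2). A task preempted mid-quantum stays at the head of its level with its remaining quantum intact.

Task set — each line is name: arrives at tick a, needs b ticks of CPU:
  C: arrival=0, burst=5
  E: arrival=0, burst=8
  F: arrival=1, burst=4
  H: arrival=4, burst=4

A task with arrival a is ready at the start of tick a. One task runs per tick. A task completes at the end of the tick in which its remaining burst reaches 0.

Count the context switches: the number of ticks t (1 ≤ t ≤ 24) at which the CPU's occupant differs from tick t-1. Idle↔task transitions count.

context switches = 9

t=0: L0/L1/L2 = CE/-/- → run C
t=1: L0/L1/L2 = CEF/-/- → run C
t=2: L0/L1/L2 = EF/C/- → run E
t=3: L0/L1/L2 = EF/C/- → run E
t=4: L0/L1/L2 = FH/CE/- → run F
t=5: L0/L1/L2 = FH/CE/- → run F
t=6: L0/L1/L2 = H/CEF/- → run H
t=7: L0/L1/L2 = H/CEF/- → run H
t=8: L0/L1/L2 = -/CEFH/- → run C
t=9: L0/L1/L2 = -/CEFH/- → run C
t=10: L0/L1/L2 = -/CEFH/- → run C
t=11: L0/L1/L2 = -/EFH/- → run E
t=12: L0/L1/L2 = -/EFH/- → run E
t=13: L0/L1/L2 = -/EFH/- → run E
t=14: L0/L1/L2 = -/EFH/- → run E
t=15: L0/L1/L2 = -/FH/E → run F
t=16: L0/L1/L2 = -/FH/E → run F
t=17: L0/L1/L2 = -/H/E → run H
t=18: L0/L1/L2 = -/H/E → run H
t=19: L0/L1/L2 = -/-/E → run E
t=20: L0/L1/L2 = -/-/E → run E
t=21: (idle)
t=22: (idle)
t=23: (idle)
t=24: (idle)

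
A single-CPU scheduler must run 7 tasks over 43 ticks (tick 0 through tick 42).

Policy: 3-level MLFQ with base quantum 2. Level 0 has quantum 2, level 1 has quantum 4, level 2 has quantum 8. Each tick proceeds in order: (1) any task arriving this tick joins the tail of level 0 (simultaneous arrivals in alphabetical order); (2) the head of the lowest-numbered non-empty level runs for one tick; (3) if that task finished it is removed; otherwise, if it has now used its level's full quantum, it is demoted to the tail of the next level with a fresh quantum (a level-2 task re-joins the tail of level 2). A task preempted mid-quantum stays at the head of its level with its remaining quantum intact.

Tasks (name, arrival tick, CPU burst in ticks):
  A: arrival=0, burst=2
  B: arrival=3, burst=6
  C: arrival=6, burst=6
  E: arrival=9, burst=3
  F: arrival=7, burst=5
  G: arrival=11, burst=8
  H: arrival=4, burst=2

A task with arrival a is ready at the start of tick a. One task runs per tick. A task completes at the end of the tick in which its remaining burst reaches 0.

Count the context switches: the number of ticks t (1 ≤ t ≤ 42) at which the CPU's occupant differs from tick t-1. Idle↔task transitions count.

context switches = 13

t=0: L0/L1/L2 = A/-/- → run A
t=1: L0/L1/L2 = A/-/- → run A
t=2: (idle)
t=3: L0/L1/L2 = B/-/- → run B
t=4: L0/L1/L2 = BH/-/- → run B
t=5: L0/L1/L2 = H/B/- → run H
t=6: L0/L1/L2 = HC/B/- → run H
t=7: L0/L1/L2 = CF/B/- → run C
t=8: L0/L1/L2 = CF/B/- → run C
t=9: L0/L1/L2 = FE/BC/- → run F
t=10: L0/L1/L2 = FE/BC/- → run F
t=11: L0/L1/L2 = EG/BCF/- → run E
t=12: L0/L1/L2 = EG/BCF/- → run E
t=13: L0/L1/L2 = G/BCFE/- → run G
t=14: L0/L1/L2 = G/BCFE/- → run G
t=15: L0/L1/L2 = -/BCFEG/- → run B
t=16: L0/L1/L2 = -/BCFEG/- → run B
t=17: L0/L1/L2 = -/BCFEG/- → run B
t=18: L0/L1/L2 = -/BCFEG/- → run B
t=19: L0/L1/L2 = -/CFEG/- → run C
t=20: L0/L1/L2 = -/CFEG/- → run C
t=21: L0/L1/L2 = -/CFEG/- → run C
t=22: L0/L1/L2 = -/CFEG/- → run C
t=23: L0/L1/L2 = -/FEG/- → run F
t=24: L0/L1/L2 = -/FEG/- → run F
t=25: L0/L1/L2 = -/FEG/- → run F
t=26: L0/L1/L2 = -/EG/- → run E
t=27: L0/L1/L2 = -/G/- → run G
t=28: L0/L1/L2 = -/G/- → run G
t=29: L0/L1/L2 = -/G/- → run G
t=30: L0/L1/L2 = -/G/- → run G
t=31: L0/L1/L2 = -/-/G → run G
t=32: L0/L1/L2 = -/-/G → run G
t=33: (idle)
t=34: (idle)
t=35: (idle)
t=36: (idle)
t=37: (idle)
t=38: (idle)
t=39: (idle)
t=40: (idle)
t=41: (idle)
t=42: (idle)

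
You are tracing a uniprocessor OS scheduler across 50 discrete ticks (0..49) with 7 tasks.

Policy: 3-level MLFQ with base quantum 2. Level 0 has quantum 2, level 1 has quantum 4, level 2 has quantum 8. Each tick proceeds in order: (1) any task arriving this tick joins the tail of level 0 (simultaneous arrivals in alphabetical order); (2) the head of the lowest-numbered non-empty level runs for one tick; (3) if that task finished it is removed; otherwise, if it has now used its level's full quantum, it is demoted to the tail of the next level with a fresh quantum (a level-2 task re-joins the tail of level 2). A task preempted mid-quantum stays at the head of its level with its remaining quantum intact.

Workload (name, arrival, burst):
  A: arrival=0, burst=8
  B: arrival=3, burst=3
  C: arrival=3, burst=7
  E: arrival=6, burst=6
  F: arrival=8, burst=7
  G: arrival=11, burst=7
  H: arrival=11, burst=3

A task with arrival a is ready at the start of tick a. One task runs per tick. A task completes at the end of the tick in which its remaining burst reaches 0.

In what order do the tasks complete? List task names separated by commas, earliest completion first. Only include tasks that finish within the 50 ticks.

completion order = B, E, H, A, C, F, G

t=0: L0/L1/L2 = A/-/- → run A
t=1: L0/L1/L2 = A/-/- → run A
t=2: L0/L1/L2 = -/A/- → run A
t=3: L0/L1/L2 = BC/A/- → run B
t=4: L0/L1/L2 = BC/A/- → run B
t=5: L0/L1/L2 = C/AB/- → run C
t=6: L0/L1/L2 = CE/AB/- → run C
t=7: L0/L1/L2 = E/ABC/- → run E
t=8: L0/L1/L2 = EF/ABC/- → run E
t=9: L0/L1/L2 = F/ABCE/- → run F
t=10: L0/L1/L2 = F/ABCE/- → run F
t=11: L0/L1/L2 = GH/ABCEF/- → run G
t=12: L0/L1/L2 = GH/ABCEF/- → run G
t=13: L0/L1/L2 = H/ABCEFG/- → run H
t=14: L0/L1/L2 = H/ABCEFG/- → run H
t=15: L0/L1/L2 = -/ABCEFGH/- → run A
t=16: L0/L1/L2 = -/ABCEFGH/- → run A
t=17: L0/L1/L2 = -/ABCEFGH/- → run A
t=18: L0/L1/L2 = -/BCEFGH/A → run B
t=19: L0/L1/L2 = -/CEFGH/A → run C
t=20: L0/L1/L2 = -/CEFGH/A → run C
t=21: L0/L1/L2 = -/CEFGH/A → run C
t=22: L0/L1/L2 = -/CEFGH/A → run C
t=23: L0/L1/L2 = -/EFGH/AC → run E
t=24: L0/L1/L2 = -/EFGH/AC → run E
t=25: L0/L1/L2 = -/EFGH/AC → run E
t=26: L0/L1/L2 = -/EFGH/AC → run E
t=27: L0/L1/L2 = -/FGH/AC → run F
t=28: L0/L1/L2 = -/FGH/AC → run F
t=29: L0/L1/L2 = -/FGH/AC → run F
t=30: L0/L1/L2 = -/FGH/AC → run F
t=31: L0/L1/L2 = -/GH/ACF → run G
t=32: L0/L1/L2 = -/GH/ACF → run G
t=33: L0/L1/L2 = -/GH/ACF → run G
t=34: L0/L1/L2 = -/GH/ACF → run G
t=35: L0/L1/L2 = -/H/ACFG → run H
t=36: L0/L1/L2 = -/-/ACFG → run A
t=37: L0/L1/L2 = -/-/ACFG → run A
t=38: L0/L1/L2 = -/-/CFG → run C
t=39: L0/L1/L2 = -/-/FG → run F
t=40: L0/L1/L2 = -/-/G → run G
t=41: (idle)
t=42: (idle)
t=43: (idle)
t=44: (idle)
t=45: (idle)
t=46: (idle)
t=47: (idle)
t=48: (idle)
t=49: (idle)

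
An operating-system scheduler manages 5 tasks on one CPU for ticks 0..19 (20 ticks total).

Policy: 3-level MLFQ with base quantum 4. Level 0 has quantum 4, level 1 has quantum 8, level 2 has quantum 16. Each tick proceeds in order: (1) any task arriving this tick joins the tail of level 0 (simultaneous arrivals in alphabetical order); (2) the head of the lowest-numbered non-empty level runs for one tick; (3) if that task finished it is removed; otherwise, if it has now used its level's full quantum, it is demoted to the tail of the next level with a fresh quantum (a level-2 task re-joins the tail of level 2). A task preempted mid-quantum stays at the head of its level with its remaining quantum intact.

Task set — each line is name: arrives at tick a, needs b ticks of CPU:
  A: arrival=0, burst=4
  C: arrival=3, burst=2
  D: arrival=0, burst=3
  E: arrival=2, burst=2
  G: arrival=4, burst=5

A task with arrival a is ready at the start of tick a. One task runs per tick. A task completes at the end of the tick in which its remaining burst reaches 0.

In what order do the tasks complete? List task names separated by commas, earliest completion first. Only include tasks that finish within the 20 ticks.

t=0: L0/L1/L2 = AD/-/- → run A
t=1: L0/L1/L2 = AD/-/- → run A
t=2: L0/L1/L2 = ADE/-/- → run A
t=3: L0/L1/L2 = ADEC/-/- → run A
t=4: L0/L1/L2 = DECG/-/- → run D
t=5: L0/L1/L2 = DECG/-/- → run D
t=6: L0/L1/L2 = DECG/-/- → run D
t=7: L0/L1/L2 = ECG/-/- → run E
t=8: L0/L1/L2 = ECG/-/- → run E
t=9: L0/L1/L2 = CG/-/- → run C
t=10: L0/L1/L2 = CG/-/- → run C
t=11: L0/L1/L2 = G/-/- → run G
t=12: L0/L1/L2 = G/-/- → run G
t=13: L0/L1/L2 = G/-/- → run G
t=14: L0/L1/L2 = G/-/- → run G
t=15: L0/L1/L2 = -/G/- → run G
t=16: (idle)
t=17: (idle)
t=18: (idle)
t=19: (idle)

completion order = A, D, E, C, G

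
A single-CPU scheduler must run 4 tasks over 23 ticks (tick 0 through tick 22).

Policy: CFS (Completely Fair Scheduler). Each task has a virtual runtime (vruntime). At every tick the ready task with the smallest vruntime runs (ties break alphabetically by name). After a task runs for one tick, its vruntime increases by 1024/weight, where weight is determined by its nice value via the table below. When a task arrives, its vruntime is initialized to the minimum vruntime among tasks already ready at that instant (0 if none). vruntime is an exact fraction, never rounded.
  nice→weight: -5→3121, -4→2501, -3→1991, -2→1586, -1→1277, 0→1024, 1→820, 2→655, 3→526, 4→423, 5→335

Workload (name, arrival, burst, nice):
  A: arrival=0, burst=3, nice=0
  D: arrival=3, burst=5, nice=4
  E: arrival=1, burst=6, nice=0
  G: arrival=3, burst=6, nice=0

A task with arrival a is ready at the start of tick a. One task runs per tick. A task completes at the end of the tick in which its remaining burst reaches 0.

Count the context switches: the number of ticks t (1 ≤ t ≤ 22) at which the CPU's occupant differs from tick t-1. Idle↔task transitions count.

t=0: vr[A=0] → run A
t=1: vr[A=1 E=1] → run A
t=2: vr[A=2 E=1] → run E
t=3: vr[A=2 D=2 E=2 G=2] → run A
t=4: vr[D=2 E=2 G=2] → run D
t=5: vr[D=1870/423 E=2 G=2] → run E
t=6: vr[D=1870/423 E=3 G=2] → run G
t=7: vr[D=1870/423 E=3 G=3] → run E
t=8: vr[D=1870/423 E=4 G=3] → run G
t=9: vr[D=1870/423 E=4 G=4] → run E
t=10: vr[D=1870/423 E=5 G=4] → run G
t=11: vr[D=1870/423 E=5 G=5] → run D
t=12: vr[D=2894/423 E=5 G=5] → run E
t=13: vr[D=2894/423 E=6 G=5] → run G
t=14: vr[D=2894/423 E=6 G=6] → run E
t=15: vr[D=2894/423 G=6] → run G
t=16: vr[D=2894/423 G=7] → run D
t=17: vr[D=1306/141 G=7] → run G
t=18: vr[D=1306/141] → run D
t=19: vr[D=4942/423] → run D
t=20: (idle)
t=21: (idle)
t=22: (idle)

context switches = 18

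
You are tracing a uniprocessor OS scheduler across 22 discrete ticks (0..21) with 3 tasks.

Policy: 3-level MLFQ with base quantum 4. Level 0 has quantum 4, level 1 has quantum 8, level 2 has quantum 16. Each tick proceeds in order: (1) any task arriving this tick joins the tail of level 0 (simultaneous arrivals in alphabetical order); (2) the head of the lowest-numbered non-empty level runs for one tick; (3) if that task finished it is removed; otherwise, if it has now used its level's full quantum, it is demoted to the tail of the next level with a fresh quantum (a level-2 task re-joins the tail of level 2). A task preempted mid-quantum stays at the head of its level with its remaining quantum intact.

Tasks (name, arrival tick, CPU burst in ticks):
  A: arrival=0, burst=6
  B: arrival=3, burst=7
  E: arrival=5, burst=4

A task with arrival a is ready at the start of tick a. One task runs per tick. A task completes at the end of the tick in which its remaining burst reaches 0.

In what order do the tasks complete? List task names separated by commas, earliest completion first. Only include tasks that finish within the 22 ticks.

completion order = E, A, B

t=0: L0/L1/L2 = A/-/- → run A
t=1: L0/L1/L2 = A/-/- → run A
t=2: L0/L1/L2 = A/-/- → run A
t=3: L0/L1/L2 = AB/-/- → run A
t=4: L0/L1/L2 = B/A/- → run B
t=5: L0/L1/L2 = BE/A/- → run B
t=6: L0/L1/L2 = BE/A/- → run B
t=7: L0/L1/L2 = BE/A/- → run B
t=8: L0/L1/L2 = E/AB/- → run E
t=9: L0/L1/L2 = E/AB/- → run E
t=10: L0/L1/L2 = E/AB/- → run E
t=11: L0/L1/L2 = E/AB/- → run E
t=12: L0/L1/L2 = -/AB/- → run A
t=13: L0/L1/L2 = -/AB/- → run A
t=14: L0/L1/L2 = -/B/- → run B
t=15: L0/L1/L2 = -/B/- → run B
t=16: L0/L1/L2 = -/B/- → run B
t=17: (idle)
t=18: (idle)
t=19: (idle)
t=20: (idle)
t=21: (idle)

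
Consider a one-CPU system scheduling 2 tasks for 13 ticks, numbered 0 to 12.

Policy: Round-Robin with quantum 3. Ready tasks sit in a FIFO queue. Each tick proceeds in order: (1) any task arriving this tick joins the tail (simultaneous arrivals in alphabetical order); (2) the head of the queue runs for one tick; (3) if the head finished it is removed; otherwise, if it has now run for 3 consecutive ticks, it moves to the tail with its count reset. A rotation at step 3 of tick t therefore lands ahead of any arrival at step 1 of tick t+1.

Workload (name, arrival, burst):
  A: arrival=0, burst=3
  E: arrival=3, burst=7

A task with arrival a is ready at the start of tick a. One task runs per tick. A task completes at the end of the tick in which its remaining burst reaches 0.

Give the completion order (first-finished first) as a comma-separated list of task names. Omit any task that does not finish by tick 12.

completion order = A, E

t=0: queue=[A] q_used=0 → run A
t=1: queue=[A] q_used=1 → run A
t=2: queue=[A] q_used=2 → run A
t=3: queue=[E] q_used=0 → run E
t=4: queue=[E] q_used=1 → run E
t=5: queue=[E] q_used=2 → run E
t=6: queue=[E] q_used=0 → run E
t=7: queue=[E] q_used=1 → run E
t=8: queue=[E] q_used=2 → run E
t=9: queue=[E] q_used=0 → run E
t=10: (idle)
t=11: (idle)
t=12: (idle)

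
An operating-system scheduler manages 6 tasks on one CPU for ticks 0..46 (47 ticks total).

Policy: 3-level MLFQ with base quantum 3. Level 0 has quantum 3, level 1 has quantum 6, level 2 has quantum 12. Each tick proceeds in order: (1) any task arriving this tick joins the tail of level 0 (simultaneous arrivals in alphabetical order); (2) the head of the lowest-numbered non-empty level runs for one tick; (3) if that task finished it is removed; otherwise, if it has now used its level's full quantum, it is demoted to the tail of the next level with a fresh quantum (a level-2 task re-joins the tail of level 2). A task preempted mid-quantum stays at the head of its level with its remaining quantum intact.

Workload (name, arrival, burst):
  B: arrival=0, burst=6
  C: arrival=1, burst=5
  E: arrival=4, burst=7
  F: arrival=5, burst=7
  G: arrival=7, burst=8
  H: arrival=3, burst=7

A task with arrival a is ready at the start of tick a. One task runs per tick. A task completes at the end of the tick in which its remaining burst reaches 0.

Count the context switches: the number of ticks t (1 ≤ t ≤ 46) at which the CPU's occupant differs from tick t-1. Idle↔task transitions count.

context switches = 12

t=0: L0/L1/L2 = B/-/- → run B
t=1: L0/L1/L2 = BC/-/- → run B
t=2: L0/L1/L2 = BC/-/- → run B
t=3: L0/L1/L2 = CH/B/- → run C
t=4: L0/L1/L2 = CHE/B/- → run C
t=5: L0/L1/L2 = CHEF/B/- → run C
t=6: L0/L1/L2 = HEF/BC/- → run H
t=7: L0/L1/L2 = HEFG/BC/- → run H
t=8: L0/L1/L2 = HEFG/BC/- → run H
t=9: L0/L1/L2 = EFG/BCH/- → run E
t=10: L0/L1/L2 = EFG/BCH/- → run E
t=11: L0/L1/L2 = EFG/BCH/- → run E
t=12: L0/L1/L2 = FG/BCHE/- → run F
t=13: L0/L1/L2 = FG/BCHE/- → run F
t=14: L0/L1/L2 = FG/BCHE/- → run F
t=15: L0/L1/L2 = G/BCHEF/- → run G
t=16: L0/L1/L2 = G/BCHEF/- → run G
t=17: L0/L1/L2 = G/BCHEF/- → run G
t=18: L0/L1/L2 = -/BCHEFG/- → run B
t=19: L0/L1/L2 = -/BCHEFG/- → run B
t=20: L0/L1/L2 = -/BCHEFG/- → run B
t=21: L0/L1/L2 = -/CHEFG/- → run C
t=22: L0/L1/L2 = -/CHEFG/- → run C
t=23: L0/L1/L2 = -/HEFG/- → run H
t=24: L0/L1/L2 = -/HEFG/- → run H
t=25: L0/L1/L2 = -/HEFG/- → run H
t=26: L0/L1/L2 = -/HEFG/- → run H
t=27: L0/L1/L2 = -/EFG/- → run E
t=28: L0/L1/L2 = -/EFG/- → run E
t=29: L0/L1/L2 = -/EFG/- → run E
t=30: L0/L1/L2 = -/EFG/- → run E
t=31: L0/L1/L2 = -/FG/- → run F
t=32: L0/L1/L2 = -/FG/- → run F
t=33: L0/L1/L2 = -/FG/- → run F
t=34: L0/L1/L2 = -/FG/- → run F
t=35: L0/L1/L2 = -/G/- → run G
t=36: L0/L1/L2 = -/G/- → run G
t=37: L0/L1/L2 = -/G/- → run G
t=38: L0/L1/L2 = -/G/- → run G
t=39: L0/L1/L2 = -/G/- → run G
t=40: (idle)
t=41: (idle)
t=42: (idle)
t=43: (idle)
t=44: (idle)
t=45: (idle)
t=46: (idle)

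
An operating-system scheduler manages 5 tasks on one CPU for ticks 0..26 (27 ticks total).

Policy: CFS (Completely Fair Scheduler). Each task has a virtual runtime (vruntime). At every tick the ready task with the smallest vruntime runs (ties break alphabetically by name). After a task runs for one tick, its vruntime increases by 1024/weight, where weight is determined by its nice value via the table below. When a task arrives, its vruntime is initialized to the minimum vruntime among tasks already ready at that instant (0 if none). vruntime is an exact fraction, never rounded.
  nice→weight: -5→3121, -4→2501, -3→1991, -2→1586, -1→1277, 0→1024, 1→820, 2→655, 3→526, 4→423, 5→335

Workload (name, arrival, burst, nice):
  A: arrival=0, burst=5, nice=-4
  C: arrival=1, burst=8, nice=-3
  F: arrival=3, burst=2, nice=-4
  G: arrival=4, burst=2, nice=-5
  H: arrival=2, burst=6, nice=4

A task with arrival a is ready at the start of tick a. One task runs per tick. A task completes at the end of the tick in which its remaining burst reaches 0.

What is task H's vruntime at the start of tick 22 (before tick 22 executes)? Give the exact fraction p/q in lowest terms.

vruntime(H, start of tick 22) = 13238272/1057923

t=0: vr[A=0] → run A
t=1: vr[A=1024/2501 C=1024/2501] → run A
t=2: vr[A=2048/2501 C=1024/2501 H=1024/2501] → run C
t=3: vr[A=2048/2501 C=4599808/4979491 F=1024/2501 H=1024/2501] → run F
t=4: vr[A=2048/2501 C=4599808/4979491 F=2048/2501 G=1024/2501 H=1024/2501] → run G
t=5: vr[A=2048/2501 C=4599808/4979491 F=2048/2501 G=5756928/7805621 H=1024/2501] → run H
t=6: vr[A=2048/2501 C=4599808/4979491 F=2048/2501 G=5756928/7805621 H=2994176/1057923] → run G
t=7: vr[A=2048/2501 C=4599808/4979491 F=2048/2501 H=2994176/1057923] → run A
t=8: vr[A=3072/2501 C=4599808/4979491 F=2048/2501 H=2994176/1057923] → run F
t=9: vr[A=3072/2501 C=4599808/4979491 H=2994176/1057923] → run C
t=10: vr[A=3072/2501 C=7160832/4979491 H=2994176/1057923] → run A
t=11: vr[A=4096/2501 C=7160832/4979491 H=2994176/1057923] → run C
t=12: vr[A=4096/2501 C=9721856/4979491 H=2994176/1057923] → run A
t=13: vr[C=9721856/4979491 H=2994176/1057923] → run C
t=14: vr[C=12282880/4979491 H=2994176/1057923] → run C
t=15: vr[C=14843904/4979491 H=2994176/1057923] → run H
t=16: vr[C=14843904/4979491 H=5555200/1057923] → run C
t=17: vr[C=17404928/4979491 H=5555200/1057923] → run C
t=18: vr[C=19965952/4979491 H=5555200/1057923] → run C
t=19: vr[H=5555200/1057923] → run H
t=20: vr[H=2705408/352641] → run H
t=21: vr[H=10677248/1057923] → run H
t=22: vr[H=13238272/1057923] → run H
t=23: (idle)
t=24: (idle)
t=25: (idle)
t=26: (idle)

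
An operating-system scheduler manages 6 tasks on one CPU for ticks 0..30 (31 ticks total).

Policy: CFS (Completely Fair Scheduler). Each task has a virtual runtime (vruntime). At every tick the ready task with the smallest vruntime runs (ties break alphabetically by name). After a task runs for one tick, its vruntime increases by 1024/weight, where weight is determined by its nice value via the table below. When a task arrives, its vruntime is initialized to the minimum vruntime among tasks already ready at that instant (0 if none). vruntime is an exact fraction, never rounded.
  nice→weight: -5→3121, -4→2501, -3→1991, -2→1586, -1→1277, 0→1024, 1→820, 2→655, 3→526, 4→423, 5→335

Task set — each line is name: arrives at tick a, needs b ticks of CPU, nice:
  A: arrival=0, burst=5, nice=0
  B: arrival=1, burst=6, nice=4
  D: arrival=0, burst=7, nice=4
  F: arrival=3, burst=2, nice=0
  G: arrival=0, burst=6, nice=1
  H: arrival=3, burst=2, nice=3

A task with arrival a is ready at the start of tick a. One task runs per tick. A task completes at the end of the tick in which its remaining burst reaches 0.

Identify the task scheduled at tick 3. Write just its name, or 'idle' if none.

t=0: vr[A=0 D=0 G=0] → run A
t=1: vr[A=1 B=0 D=0 G=0] → run B
t=2: vr[A=1 B=1024/423 D=0 G=0] → run D
t=3: vr[A=1 B=1024/423 D=1024/423 F=0 G=0 H=0] → run F
t=4: vr[A=1 B=1024/423 D=1024/423 F=1 G=0 H=0] → run G
t=5: vr[A=1 B=1024/423 D=1024/423 F=1 G=256/205 H=0] → run H
t=6: vr[A=1 B=1024/423 D=1024/423 F=1 G=256/205 H=512/263] → run A
t=7: vr[A=2 B=1024/423 D=1024/423 F=1 G=256/205 H=512/263] → run F
t=8: vr[A=2 B=1024/423 D=1024/423 G=256/205 H=512/263] → run G
t=9: vr[A=2 B=1024/423 D=1024/423 G=512/205 H=512/263] → run H
t=10: vr[A=2 B=1024/423 D=1024/423 G=512/205] → run A
t=11: vr[A=3 B=1024/423 D=1024/423 G=512/205] → run B
t=12: vr[A=3 B=2048/423 D=1024/423 G=512/205] → run D
t=13: vr[A=3 B=2048/423 D=2048/423 G=512/205] → run G
t=14: vr[A=3 B=2048/423 D=2048/423 G=768/205] → run A
t=15: vr[A=4 B=2048/423 D=2048/423 G=768/205] → run G
t=16: vr[A=4 B=2048/423 D=2048/423 G=1024/205] → run A
t=17: vr[B=2048/423 D=2048/423 G=1024/205] → run B
t=18: vr[B=1024/141 D=2048/423 G=1024/205] → run D
t=19: vr[B=1024/141 D=1024/141 G=1024/205] → run G
t=20: vr[B=1024/141 D=1024/141 G=256/41] → run G
t=21: vr[B=1024/141 D=1024/141] → run B
t=22: vr[B=4096/423 D=1024/141] → run D
t=23: vr[B=4096/423 D=4096/423] → run B
t=24: vr[B=5120/423 D=4096/423] → run D
t=25: vr[B=5120/423 D=5120/423] → run B
t=26: vr[D=5120/423] → run D
t=27: vr[D=2048/141] → run D
t=28: (idle)
t=29: (idle)
t=30: (idle)

running at tick 3 = F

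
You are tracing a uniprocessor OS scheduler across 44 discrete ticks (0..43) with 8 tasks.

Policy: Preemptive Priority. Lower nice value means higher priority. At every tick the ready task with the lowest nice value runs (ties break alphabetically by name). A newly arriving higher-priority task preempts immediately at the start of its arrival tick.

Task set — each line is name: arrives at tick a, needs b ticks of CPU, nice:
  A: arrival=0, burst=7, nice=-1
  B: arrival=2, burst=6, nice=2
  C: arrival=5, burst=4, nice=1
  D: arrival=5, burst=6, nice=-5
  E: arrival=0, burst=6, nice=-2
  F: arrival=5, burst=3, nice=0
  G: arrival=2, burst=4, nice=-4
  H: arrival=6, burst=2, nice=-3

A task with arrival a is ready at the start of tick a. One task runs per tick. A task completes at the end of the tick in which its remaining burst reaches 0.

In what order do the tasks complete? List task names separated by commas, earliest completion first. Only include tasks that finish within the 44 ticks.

completion order = D, G, H, E, A, F, C, B

t=0: ready={A,E} → run E
t=1: ready={A,E} → run E
t=2: ready={A,B,E,G} → run G
t=3: ready={A,B,E,G} → run G
t=4: ready={A,B,E,G} → run G
t=5: ready={A,B,C,D,E,F,G} → run D
t=6: ready={A,B,C,D,E,F,G,H} → run D
t=7: ready={A,B,C,D,E,F,G,H} → run D
t=8: ready={A,B,C,D,E,F,G,H} → run D
t=9: ready={A,B,C,D,E,F,G,H} → run D
t=10: ready={A,B,C,D,E,F,G,H} → run D
t=11: ready={A,B,C,E,F,G,H} → run G
t=12: ready={A,B,C,E,F,H} → run H
t=13: ready={A,B,C,E,F,H} → run H
t=14: ready={A,B,C,E,F} → run E
t=15: ready={A,B,C,E,F} → run E
t=16: ready={A,B,C,E,F} → run E
t=17: ready={A,B,C,E,F} → run E
t=18: ready={A,B,C,F} → run A
t=19: ready={A,B,C,F} → run A
t=20: ready={A,B,C,F} → run A
t=21: ready={A,B,C,F} → run A
t=22: ready={A,B,C,F} → run A
t=23: ready={A,B,C,F} → run A
t=24: ready={A,B,C,F} → run A
t=25: ready={B,C,F} → run F
t=26: ready={B,C,F} → run F
t=27: ready={B,C,F} → run F
t=28: ready={B,C} → run C
t=29: ready={B,C} → run C
t=30: ready={B,C} → run C
t=31: ready={B,C} → run C
t=32: ready={B} → run B
t=33: ready={B} → run B
t=34: ready={B} → run B
t=35: ready={B} → run B
t=36: ready={B} → run B
t=37: ready={B} → run B
t=38: (idle)
t=39: (idle)
t=40: (idle)
t=41: (idle)
t=42: (idle)
t=43: (idle)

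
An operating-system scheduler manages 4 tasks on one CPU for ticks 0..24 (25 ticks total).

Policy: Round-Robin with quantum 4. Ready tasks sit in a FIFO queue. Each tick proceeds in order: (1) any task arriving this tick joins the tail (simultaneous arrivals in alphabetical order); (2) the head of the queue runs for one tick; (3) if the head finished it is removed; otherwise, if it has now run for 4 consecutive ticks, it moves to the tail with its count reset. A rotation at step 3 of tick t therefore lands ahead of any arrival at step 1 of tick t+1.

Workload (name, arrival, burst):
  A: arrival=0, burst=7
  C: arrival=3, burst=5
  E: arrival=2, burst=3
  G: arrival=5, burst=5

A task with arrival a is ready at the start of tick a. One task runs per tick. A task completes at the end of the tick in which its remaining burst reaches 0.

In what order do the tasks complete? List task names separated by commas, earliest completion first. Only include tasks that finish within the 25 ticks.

t=0: queue=[A] q_used=0 → run A
t=1: queue=[A] q_used=1 → run A
t=2: queue=[A,E] q_used=2 → run A
t=3: queue=[A,E,C] q_used=3 → run A
t=4: queue=[E,C,A] q_used=0 → run E
t=5: queue=[E,C,A,G] q_used=1 → run E
t=6: queue=[E,C,A,G] q_used=2 → run E
t=7: queue=[C,A,G] q_used=0 → run C
t=8: queue=[C,A,G] q_used=1 → run C
t=9: queue=[C,A,G] q_used=2 → run C
t=10: queue=[C,A,G] q_used=3 → run C
t=11: queue=[A,G,C] q_used=0 → run A
t=12: queue=[A,G,C] q_used=1 → run A
t=13: queue=[A,G,C] q_used=2 → run A
t=14: queue=[G,C] q_used=0 → run G
t=15: queue=[G,C] q_used=1 → run G
t=16: queue=[G,C] q_used=2 → run G
t=17: queue=[G,C] q_used=3 → run G
t=18: queue=[C,G] q_used=0 → run C
t=19: queue=[G] q_used=0 → run G
t=20: (idle)
t=21: (idle)
t=22: (idle)
t=23: (idle)
t=24: (idle)

completion order = E, A, C, G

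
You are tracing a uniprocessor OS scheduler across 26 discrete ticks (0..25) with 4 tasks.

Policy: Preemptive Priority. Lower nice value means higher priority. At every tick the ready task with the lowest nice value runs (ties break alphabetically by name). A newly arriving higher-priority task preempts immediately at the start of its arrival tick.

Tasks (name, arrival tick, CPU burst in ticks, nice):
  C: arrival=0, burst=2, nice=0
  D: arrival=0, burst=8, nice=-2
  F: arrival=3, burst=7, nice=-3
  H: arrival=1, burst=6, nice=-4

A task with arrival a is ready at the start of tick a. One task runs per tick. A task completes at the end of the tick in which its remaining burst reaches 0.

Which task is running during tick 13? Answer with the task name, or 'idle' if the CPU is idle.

running at tick 13 = F

t=0: ready={C,D} → run D
t=1: ready={C,D,H} → run H
t=2: ready={C,D,H} → run H
t=3: ready={C,D,F,H} → run H
t=4: ready={C,D,F,H} → run H
t=5: ready={C,D,F,H} → run H
t=6: ready={C,D,F,H} → run H
t=7: ready={C,D,F} → run F
t=8: ready={C,D,F} → run F
t=9: ready={C,D,F} → run F
t=10: ready={C,D,F} → run F
t=11: ready={C,D,F} → run F
t=12: ready={C,D,F} → run F
t=13: ready={C,D,F} → run F
t=14: ready={C,D} → run D
t=15: ready={C,D} → run D
t=16: ready={C,D} → run D
t=17: ready={C,D} → run D
t=18: ready={C,D} → run D
t=19: ready={C,D} → run D
t=20: ready={C,D} → run D
t=21: ready={C} → run C
t=22: ready={C} → run C
t=23: (idle)
t=24: (idle)
t=25: (idle)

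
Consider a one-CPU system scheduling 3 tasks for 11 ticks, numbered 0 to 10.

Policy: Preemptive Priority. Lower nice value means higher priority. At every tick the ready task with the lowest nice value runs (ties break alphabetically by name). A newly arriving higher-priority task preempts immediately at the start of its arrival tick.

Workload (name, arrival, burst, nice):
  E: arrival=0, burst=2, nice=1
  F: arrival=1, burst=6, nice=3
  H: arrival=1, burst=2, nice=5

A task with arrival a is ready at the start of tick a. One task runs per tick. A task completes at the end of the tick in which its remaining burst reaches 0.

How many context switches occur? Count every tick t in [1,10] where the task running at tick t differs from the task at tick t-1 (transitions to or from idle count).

context switches = 3

t=0: ready={E} → run E
t=1: ready={E,F,H} → run E
t=2: ready={F,H} → run F
t=3: ready={F,H} → run F
t=4: ready={F,H} → run F
t=5: ready={F,H} → run F
t=6: ready={F,H} → run F
t=7: ready={F,H} → run F
t=8: ready={H} → run H
t=9: ready={H} → run H
t=10: (idle)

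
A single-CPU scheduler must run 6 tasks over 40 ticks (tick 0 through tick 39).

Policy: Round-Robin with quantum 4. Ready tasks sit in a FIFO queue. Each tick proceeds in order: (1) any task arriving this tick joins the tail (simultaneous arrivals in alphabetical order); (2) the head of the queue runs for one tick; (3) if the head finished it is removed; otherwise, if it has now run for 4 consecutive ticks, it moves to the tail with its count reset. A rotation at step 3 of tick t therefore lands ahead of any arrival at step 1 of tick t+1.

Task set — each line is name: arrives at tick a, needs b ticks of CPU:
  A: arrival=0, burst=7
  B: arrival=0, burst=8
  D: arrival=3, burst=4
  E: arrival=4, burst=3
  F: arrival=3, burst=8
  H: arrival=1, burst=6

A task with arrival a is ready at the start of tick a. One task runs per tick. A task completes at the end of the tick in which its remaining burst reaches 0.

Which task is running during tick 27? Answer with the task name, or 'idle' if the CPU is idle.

running at tick 27 = B

t=0: queue=[A,B] q_used=0 → run A
t=1: queue=[A,B,H] q_used=1 → run A
t=2: queue=[A,B,H] q_used=2 → run A
t=3: queue=[A,B,H,D,F] q_used=3 → run A
t=4: queue=[B,H,D,F,A,E] q_used=0 → run B
t=5: queue=[B,H,D,F,A,E] q_used=1 → run B
t=6: queue=[B,H,D,F,A,E] q_used=2 → run B
t=7: queue=[B,H,D,F,A,E] q_used=3 → run B
t=8: queue=[H,D,F,A,E,B] q_used=0 → run H
t=9: queue=[H,D,F,A,E,B] q_used=1 → run H
t=10: queue=[H,D,F,A,E,B] q_used=2 → run H
t=11: queue=[H,D,F,A,E,B] q_used=3 → run H
t=12: queue=[D,F,A,E,B,H] q_used=0 → run D
t=13: queue=[D,F,A,E,B,H] q_used=1 → run D
t=14: queue=[D,F,A,E,B,H] q_used=2 → run D
t=15: queue=[D,F,A,E,B,H] q_used=3 → run D
t=16: queue=[F,A,E,B,H] q_used=0 → run F
t=17: queue=[F,A,E,B,H] q_used=1 → run F
t=18: queue=[F,A,E,B,H] q_used=2 → run F
t=19: queue=[F,A,E,B,H] q_used=3 → run F
t=20: queue=[A,E,B,H,F] q_used=0 → run A
t=21: queue=[A,E,B,H,F] q_used=1 → run A
t=22: queue=[A,E,B,H,F] q_used=2 → run A
t=23: queue=[E,B,H,F] q_used=0 → run E
t=24: queue=[E,B,H,F] q_used=1 → run E
t=25: queue=[E,B,H,F] q_used=2 → run E
t=26: queue=[B,H,F] q_used=0 → run B
t=27: queue=[B,H,F] q_used=1 → run B
t=28: queue=[B,H,F] q_used=2 → run B
t=29: queue=[B,H,F] q_used=3 → run B
t=30: queue=[H,F] q_used=0 → run H
t=31: queue=[H,F] q_used=1 → run H
t=32: queue=[F] q_used=0 → run F
t=33: queue=[F] q_used=1 → run F
t=34: queue=[F] q_used=2 → run F
t=35: queue=[F] q_used=3 → run F
t=36: (idle)
t=37: (idle)
t=38: (idle)
t=39: (idle)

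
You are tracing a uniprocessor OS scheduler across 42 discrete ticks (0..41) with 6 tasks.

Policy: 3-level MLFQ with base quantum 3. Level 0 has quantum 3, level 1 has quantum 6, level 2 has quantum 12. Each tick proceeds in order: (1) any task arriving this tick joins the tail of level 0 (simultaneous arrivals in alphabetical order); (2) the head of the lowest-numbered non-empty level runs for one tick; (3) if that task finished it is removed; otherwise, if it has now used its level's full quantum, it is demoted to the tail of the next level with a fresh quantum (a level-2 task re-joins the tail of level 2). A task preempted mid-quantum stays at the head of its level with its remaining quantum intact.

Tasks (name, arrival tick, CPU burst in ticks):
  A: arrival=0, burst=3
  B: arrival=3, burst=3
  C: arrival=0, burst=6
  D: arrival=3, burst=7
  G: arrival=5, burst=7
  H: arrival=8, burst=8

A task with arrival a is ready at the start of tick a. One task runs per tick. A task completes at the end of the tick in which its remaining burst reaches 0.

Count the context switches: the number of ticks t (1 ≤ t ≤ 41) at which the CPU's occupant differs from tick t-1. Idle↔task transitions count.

t=0: L0/L1/L2 = AC/-/- → run A
t=1: L0/L1/L2 = AC/-/- → run A
t=2: L0/L1/L2 = AC/-/- → run A
t=3: L0/L1/L2 = CBD/-/- → run C
t=4: L0/L1/L2 = CBD/-/- → run C
t=5: L0/L1/L2 = CBDG/-/- → run C
t=6: L0/L1/L2 = BDG/C/- → run B
t=7: L0/L1/L2 = BDG/C/- → run B
t=8: L0/L1/L2 = BDGH/C/- → run B
t=9: L0/L1/L2 = DGH/C/- → run D
t=10: L0/L1/L2 = DGH/C/- → run D
t=11: L0/L1/L2 = DGH/C/- → run D
t=12: L0/L1/L2 = GH/CD/- → run G
t=13: L0/L1/L2 = GH/CD/- → run G
t=14: L0/L1/L2 = GH/CD/- → run G
t=15: L0/L1/L2 = H/CDG/- → run H
t=16: L0/L1/L2 = H/CDG/- → run H
t=17: L0/L1/L2 = H/CDG/- → run H
t=18: L0/L1/L2 = -/CDGH/- → run C
t=19: L0/L1/L2 = -/CDGH/- → run C
t=20: L0/L1/L2 = -/CDGH/- → run C
t=21: L0/L1/L2 = -/DGH/- → run D
t=22: L0/L1/L2 = -/DGH/- → run D
t=23: L0/L1/L2 = -/DGH/- → run D
t=24: L0/L1/L2 = -/DGH/- → run D
t=25: L0/L1/L2 = -/GH/- → run G
t=26: L0/L1/L2 = -/GH/- → run G
t=27: L0/L1/L2 = -/GH/- → run G
t=28: L0/L1/L2 = -/GH/- → run G
t=29: L0/L1/L2 = -/H/- → run H
t=30: L0/L1/L2 = -/H/- → run H
t=31: L0/L1/L2 = -/H/- → run H
t=32: L0/L1/L2 = -/H/- → run H
t=33: L0/L1/L2 = -/H/- → run H
t=34: (idle)
t=35: (idle)
t=36: (idle)
t=37: (idle)
t=38: (idle)
t=39: (idle)
t=40: (idle)
t=41: (idle)

context switches = 10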